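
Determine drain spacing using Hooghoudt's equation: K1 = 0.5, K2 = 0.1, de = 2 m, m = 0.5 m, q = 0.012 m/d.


S^2 = 8*K2*de*m/q + 4*K1*m^2/q
S^2 = 8*0.1*2*0.5/0.012 + 4*0.5*0.5^2/0.012
S = sqrt(108.3333)

10.4083 m


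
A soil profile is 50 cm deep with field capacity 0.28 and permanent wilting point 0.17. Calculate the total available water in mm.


AWC = (FC - PWP) * d * 10
AWC = (0.28 - 0.17) * 50 * 10
AWC = 0.1100 * 50 * 10

55.0000 mm


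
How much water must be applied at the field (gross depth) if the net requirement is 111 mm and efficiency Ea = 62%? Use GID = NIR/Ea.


Ea = 62% = 0.62
GID = NIR / Ea = 111 / 0.62 = 179.0323 mm

179.0323 mm


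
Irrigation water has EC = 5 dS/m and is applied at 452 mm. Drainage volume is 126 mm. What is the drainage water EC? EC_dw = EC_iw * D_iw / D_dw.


EC_dw = EC_iw * D_iw / D_dw
EC_dw = 5 * 452 / 126
EC_dw = 2260 / 126

17.9365 dS/m


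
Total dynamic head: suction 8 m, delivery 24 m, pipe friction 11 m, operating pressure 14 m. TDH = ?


TDH = Hs + Hd + hf + Hp = 8 + 24 + 11 + 14 = 57

57 m


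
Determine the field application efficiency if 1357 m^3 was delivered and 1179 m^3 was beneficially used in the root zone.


Ea = V_root / V_field * 100 = 1179 / 1357 * 100 = 86.8828%

86.8828 %


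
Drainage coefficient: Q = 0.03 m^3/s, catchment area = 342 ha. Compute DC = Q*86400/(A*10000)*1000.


DC = Q * 86400 / (A * 10000) * 1000
DC = 0.03 * 86400 / (342 * 10000) * 1000
DC = 2592000.0000 / 3420000

0.7579 mm/day


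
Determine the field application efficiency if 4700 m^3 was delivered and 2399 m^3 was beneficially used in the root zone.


Ea = V_root / V_field * 100 = 2399 / 4700 * 100 = 51.0426%

51.0426 %


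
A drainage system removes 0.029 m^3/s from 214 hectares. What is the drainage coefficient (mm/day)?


DC = Q * 86400 / (A * 10000) * 1000
DC = 0.029 * 86400 / (214 * 10000) * 1000
DC = 2505600.0000 / 2140000

1.1708 mm/day


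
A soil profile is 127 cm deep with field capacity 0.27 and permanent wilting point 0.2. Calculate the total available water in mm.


AWC = (FC - PWP) * d * 10
AWC = (0.27 - 0.2) * 127 * 10
AWC = 0.0700 * 127 * 10

88.9000 mm


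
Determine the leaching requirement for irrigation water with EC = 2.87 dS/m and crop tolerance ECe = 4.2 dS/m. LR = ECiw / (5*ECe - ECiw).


LR = ECiw / (5*ECe - ECiw)
LR = 2.87 / (5*4.2 - 2.87)
LR = 2.87 / 18.1300

0.1583


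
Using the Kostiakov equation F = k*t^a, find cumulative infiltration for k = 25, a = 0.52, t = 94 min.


F = k * t^a = 25 * 94^0.52
F = 25 * 10.617603

265.4401 mm


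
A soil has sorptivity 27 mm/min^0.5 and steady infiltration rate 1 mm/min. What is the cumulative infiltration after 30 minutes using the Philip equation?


F = S*sqrt(t) + A*t
F = 27*sqrt(30) + 1*30
F = 27*5.477226 + 30

177.8851 mm


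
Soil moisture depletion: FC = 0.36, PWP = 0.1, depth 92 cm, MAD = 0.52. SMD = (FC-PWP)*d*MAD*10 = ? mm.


SMD = (FC - PWP) * d * MAD * 10
SMD = (0.36 - 0.1) * 92 * 0.52 * 10
SMD = 0.2600 * 92 * 0.52 * 10

124.3840 mm


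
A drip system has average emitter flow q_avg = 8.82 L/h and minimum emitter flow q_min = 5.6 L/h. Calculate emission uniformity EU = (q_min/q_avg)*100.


EU = (q_min/q_avg)*100 = (5.6/8.82)*100 = 63.4921%

63.4921 %


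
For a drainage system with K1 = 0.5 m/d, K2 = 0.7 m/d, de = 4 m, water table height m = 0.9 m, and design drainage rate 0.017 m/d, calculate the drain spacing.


S^2 = 8*K2*de*m/q + 4*K1*m^2/q
S^2 = 8*0.7*4*0.9/0.017 + 4*0.5*0.9^2/0.017
S = sqrt(1281.1765)

35.7935 m


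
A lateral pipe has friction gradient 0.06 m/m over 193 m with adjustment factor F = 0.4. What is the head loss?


hf = J * L * F = 0.06 * 193 * 0.4 = 4.6320 m

4.6320 m


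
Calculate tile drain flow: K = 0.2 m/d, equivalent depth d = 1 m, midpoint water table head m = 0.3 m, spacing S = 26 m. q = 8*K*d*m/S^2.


q = 8*K*d*m/S^2
q = 8*0.2*1*0.3/26^2
q = 0.4800 / 676

7.1006e-04 m/d


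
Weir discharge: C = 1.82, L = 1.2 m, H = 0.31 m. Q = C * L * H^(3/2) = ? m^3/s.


Q = C * L * H^(3/2) = 1.82 * 1.2 * 0.31^1.5 = 1.82 * 1.2 * 0.172601

0.3770 m^3/s


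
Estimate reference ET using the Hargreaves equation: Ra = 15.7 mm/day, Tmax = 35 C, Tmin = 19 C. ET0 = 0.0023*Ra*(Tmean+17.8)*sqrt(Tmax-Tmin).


Tmean = (Tmax + Tmin)/2 = (35 + 19)/2 = 27.0
ET0 = 0.0023 * 15.7 * (27.0 + 17.8) * sqrt(35 - 19)
ET0 = 0.0023 * 15.7 * 44.8 * 4.000000

6.4709 mm/day


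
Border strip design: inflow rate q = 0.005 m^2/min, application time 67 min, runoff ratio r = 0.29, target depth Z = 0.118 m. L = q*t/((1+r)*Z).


L = q*t/((1+r)*Z)
L = 0.005*67/((1+0.29)*0.118)
L = 0.335/0.15222

2.2008 m


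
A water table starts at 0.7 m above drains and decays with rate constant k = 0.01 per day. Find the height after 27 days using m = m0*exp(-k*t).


m = m0 * exp(-k*t)
m = 0.7 * exp(-0.01 * 27)
m = 0.7 * exp(-0.2700)

0.5344 m


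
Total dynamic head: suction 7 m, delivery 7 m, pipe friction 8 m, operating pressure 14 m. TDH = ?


TDH = Hs + Hd + hf + Hp = 7 + 7 + 8 + 14 = 36

36 m


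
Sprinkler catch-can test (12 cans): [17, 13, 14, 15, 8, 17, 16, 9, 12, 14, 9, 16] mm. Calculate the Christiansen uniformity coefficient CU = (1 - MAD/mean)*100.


mean = 13.333333 mm
MAD = 2.611111 mm
CU = (1 - 2.611111/13.333333)*100

80.4167 %


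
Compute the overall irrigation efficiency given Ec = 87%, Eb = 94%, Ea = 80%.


Ec = 0.87, Eb = 0.94, Ea = 0.8
E = 0.87 * 0.94 * 0.8 * 100 = 65.4240%

65.4240 %


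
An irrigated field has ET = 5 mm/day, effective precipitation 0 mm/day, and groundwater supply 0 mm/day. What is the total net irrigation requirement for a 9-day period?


Daily deficit = ET - Pe - GW = 5 - 0 - 0 = 5 mm/day
NIR = 5 * 9 = 45 mm

45.0000 mm


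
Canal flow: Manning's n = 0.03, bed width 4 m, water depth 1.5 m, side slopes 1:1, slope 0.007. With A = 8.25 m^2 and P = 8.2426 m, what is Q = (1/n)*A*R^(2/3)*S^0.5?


R = A/P = 8.25/8.2426 = 1.000898
Q = (1/0.03) * 8.25 * 1.000898^(2/3) * 0.007^0.5

23.0219 m^3/s


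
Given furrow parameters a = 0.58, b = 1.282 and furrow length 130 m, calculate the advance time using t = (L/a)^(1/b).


t = (L/a)^(1/b)
t = (130/0.58)^(1/1.282)
t = 224.137931^(1/1.282)

68.1515 min


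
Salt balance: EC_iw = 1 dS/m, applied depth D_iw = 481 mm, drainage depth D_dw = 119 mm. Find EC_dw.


EC_dw = EC_iw * D_iw / D_dw
EC_dw = 1 * 481 / 119
EC_dw = 481 / 119

4.0420 dS/m


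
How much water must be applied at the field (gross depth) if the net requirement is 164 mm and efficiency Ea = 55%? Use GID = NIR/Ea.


Ea = 55% = 0.55
GID = NIR / Ea = 164 / 0.55 = 298.1818 mm

298.1818 mm


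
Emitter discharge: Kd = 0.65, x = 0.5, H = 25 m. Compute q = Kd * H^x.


q = Kd * H^x = 0.65 * 25^0.5 = 0.65 * 5.000000

3.2500 L/h


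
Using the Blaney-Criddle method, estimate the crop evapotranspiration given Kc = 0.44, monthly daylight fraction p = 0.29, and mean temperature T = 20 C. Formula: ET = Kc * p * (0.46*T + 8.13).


ET = Kc * p * (0.46*T + 8.13)
ET = 0.44 * 0.29 * (0.46*20 + 8.13)
ET = 0.44 * 0.29 * 17.3300

2.2113 mm/day


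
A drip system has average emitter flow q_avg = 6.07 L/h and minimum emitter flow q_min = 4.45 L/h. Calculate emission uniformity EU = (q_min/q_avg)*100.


EU = (q_min/q_avg)*100 = (4.45/6.07)*100 = 73.3114%

73.3114 %


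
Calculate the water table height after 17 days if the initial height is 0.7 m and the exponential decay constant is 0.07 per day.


m = m0 * exp(-k*t)
m = 0.7 * exp(-0.07 * 17)
m = 0.7 * exp(-1.1900)

0.2130 m


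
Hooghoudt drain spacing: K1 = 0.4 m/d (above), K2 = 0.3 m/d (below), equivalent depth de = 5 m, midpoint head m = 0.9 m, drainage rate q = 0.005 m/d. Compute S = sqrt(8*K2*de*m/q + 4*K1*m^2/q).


S^2 = 8*K2*de*m/q + 4*K1*m^2/q
S^2 = 8*0.3*5*0.9/0.005 + 4*0.4*0.9^2/0.005
S = sqrt(2419.2000)

49.1854 m


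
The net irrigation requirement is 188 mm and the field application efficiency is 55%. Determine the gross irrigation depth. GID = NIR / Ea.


Ea = 55% = 0.55
GID = NIR / Ea = 188 / 0.55 = 341.8182 mm

341.8182 mm


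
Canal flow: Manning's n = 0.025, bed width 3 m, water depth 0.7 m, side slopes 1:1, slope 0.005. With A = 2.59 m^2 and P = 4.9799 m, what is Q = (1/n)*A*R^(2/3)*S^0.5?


R = A/P = 2.59/4.9799 = 0.520091
Q = (1/0.025) * 2.59 * 0.520091^(2/3) * 0.005^0.5

4.7377 m^3/s


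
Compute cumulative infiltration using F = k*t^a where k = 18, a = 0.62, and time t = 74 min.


F = k * t^a = 18 * 74^0.62
F = 18 * 14.418619

259.5351 mm


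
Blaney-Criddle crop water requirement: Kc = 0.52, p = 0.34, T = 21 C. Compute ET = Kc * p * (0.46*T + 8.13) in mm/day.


ET = Kc * p * (0.46*T + 8.13)
ET = 0.52 * 0.34 * (0.46*21 + 8.13)
ET = 0.52 * 0.34 * 17.7900

3.1453 mm/day


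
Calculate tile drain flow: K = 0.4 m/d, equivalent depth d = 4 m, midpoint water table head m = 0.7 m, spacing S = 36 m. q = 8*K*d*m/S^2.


q = 8*K*d*m/S^2
q = 8*0.4*4*0.7/36^2
q = 8.9600 / 1296

0.0069 m/d


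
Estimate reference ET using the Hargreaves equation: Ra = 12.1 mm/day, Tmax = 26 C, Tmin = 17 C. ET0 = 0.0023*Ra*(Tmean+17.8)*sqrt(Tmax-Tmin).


Tmean = (Tmax + Tmin)/2 = (26 + 17)/2 = 21.5
ET0 = 0.0023 * 12.1 * (21.5 + 17.8) * sqrt(26 - 17)
ET0 = 0.0023 * 12.1 * 39.3 * 3.000000

3.2812 mm/day


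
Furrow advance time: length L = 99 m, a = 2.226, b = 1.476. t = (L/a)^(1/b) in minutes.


t = (L/a)^(1/b)
t = (99/2.226)^(1/1.476)
t = 44.474394^(1/1.476)

13.0799 min


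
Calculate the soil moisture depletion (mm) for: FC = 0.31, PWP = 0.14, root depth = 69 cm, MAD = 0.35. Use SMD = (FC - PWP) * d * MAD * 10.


SMD = (FC - PWP) * d * MAD * 10
SMD = (0.31 - 0.14) * 69 * 0.35 * 10
SMD = 0.1700 * 69 * 0.35 * 10

41.0550 mm


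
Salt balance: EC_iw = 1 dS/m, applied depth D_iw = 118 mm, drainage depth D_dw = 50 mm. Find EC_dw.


EC_dw = EC_iw * D_iw / D_dw
EC_dw = 1 * 118 / 50
EC_dw = 118 / 50

2.3600 dS/m


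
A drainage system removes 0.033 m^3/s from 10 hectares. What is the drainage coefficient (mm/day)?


DC = Q * 86400 / (A * 10000) * 1000
DC = 0.033 * 86400 / (10 * 10000) * 1000
DC = 2851200.0000 / 100000

28.5120 mm/day


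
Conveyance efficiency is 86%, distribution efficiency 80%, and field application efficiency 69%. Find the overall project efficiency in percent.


Ec = 0.86, Eb = 0.8, Ea = 0.69
E = 0.86 * 0.8 * 0.69 * 100 = 47.4720%

47.4720 %


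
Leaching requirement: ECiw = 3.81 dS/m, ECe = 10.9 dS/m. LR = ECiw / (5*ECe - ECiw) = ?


LR = ECiw / (5*ECe - ECiw)
LR = 3.81 / (5*10.9 - 3.81)
LR = 3.81 / 50.6900

0.0752


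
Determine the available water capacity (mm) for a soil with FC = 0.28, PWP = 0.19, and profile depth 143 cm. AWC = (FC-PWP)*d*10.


AWC = (FC - PWP) * d * 10
AWC = (0.28 - 0.19) * 143 * 10
AWC = 0.0900 * 143 * 10

128.7000 mm


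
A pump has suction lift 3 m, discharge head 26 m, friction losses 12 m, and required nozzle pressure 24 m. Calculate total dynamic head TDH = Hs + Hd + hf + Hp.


TDH = Hs + Hd + hf + Hp = 3 + 26 + 12 + 24 = 65

65 m


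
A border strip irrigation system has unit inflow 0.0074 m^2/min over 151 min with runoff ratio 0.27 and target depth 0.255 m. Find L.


L = q*t/((1+r)*Z)
L = 0.0074*151/((1+0.27)*0.255)
L = 1.1174/0.32385

3.4504 m


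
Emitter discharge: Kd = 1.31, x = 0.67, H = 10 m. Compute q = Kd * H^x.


q = Kd * H^x = 1.31 * 10^0.67 = 1.31 * 4.677351

6.1273 L/h


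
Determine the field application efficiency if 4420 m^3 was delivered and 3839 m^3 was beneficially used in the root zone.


Ea = V_root / V_field * 100 = 3839 / 4420 * 100 = 86.8552%

86.8552 %


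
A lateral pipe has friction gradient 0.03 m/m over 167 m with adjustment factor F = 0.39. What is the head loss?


hf = J * L * F = 0.03 * 167 * 0.39 = 1.9539 m

1.9539 m


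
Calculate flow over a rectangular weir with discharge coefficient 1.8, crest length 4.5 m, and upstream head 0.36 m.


Q = C * L * H^(3/2) = 1.8 * 4.5 * 0.36^1.5 = 1.8 * 4.5 * 0.216000

1.7496 m^3/s


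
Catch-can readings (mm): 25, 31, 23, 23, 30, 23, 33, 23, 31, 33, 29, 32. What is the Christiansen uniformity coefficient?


mean = 28.000000 mm
MAD = 3.833333 mm
CU = (1 - 3.833333/28.000000)*100

86.3095 %


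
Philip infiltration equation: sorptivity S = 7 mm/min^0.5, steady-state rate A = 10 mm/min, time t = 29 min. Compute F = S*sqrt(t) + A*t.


F = S*sqrt(t) + A*t
F = 7*sqrt(29) + 10*29
F = 7*5.385165 + 290

327.6962 mm


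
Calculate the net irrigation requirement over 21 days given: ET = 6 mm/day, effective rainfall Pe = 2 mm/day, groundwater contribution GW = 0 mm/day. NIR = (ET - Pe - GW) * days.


Daily deficit = ET - Pe - GW = 6 - 2 - 0 = 4 mm/day
NIR = 4 * 21 = 84 mm

84.0000 mm


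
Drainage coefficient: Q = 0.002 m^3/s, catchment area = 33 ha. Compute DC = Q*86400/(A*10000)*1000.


DC = Q * 86400 / (A * 10000) * 1000
DC = 0.002 * 86400 / (33 * 10000) * 1000
DC = 172800.0000 / 330000

0.5236 mm/day


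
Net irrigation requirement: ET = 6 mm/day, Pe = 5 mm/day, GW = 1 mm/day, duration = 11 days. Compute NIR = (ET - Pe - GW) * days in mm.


Daily deficit = ET - Pe - GW = 6 - 5 - 1 = 0 mm/day
NIR = 0 * 11 = 0 mm

0 mm


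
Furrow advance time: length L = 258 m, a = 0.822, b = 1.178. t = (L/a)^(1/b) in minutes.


t = (L/a)^(1/b)
t = (258/0.822)^(1/1.178)
t = 313.868613^(1/1.178)

131.6680 min


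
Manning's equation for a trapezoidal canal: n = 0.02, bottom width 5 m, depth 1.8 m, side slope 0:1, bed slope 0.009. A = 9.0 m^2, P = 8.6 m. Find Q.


R = A/P = 9.0/8.6 = 1.046512
Q = (1/0.02) * 9.0 * 1.046512^(2/3) * 0.009^0.5

44.0044 m^3/s


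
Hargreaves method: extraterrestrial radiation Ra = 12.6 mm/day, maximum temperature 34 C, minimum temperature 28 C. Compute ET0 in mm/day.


Tmean = (Tmax + Tmin)/2 = (34 + 28)/2 = 31.0
ET0 = 0.0023 * 12.6 * (31.0 + 17.8) * sqrt(34 - 28)
ET0 = 0.0023 * 12.6 * 48.8 * 2.449490

3.4641 mm/day


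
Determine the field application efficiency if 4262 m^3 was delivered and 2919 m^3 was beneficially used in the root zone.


Ea = V_root / V_field * 100 = 2919 / 4262 * 100 = 68.4890%

68.4890 %


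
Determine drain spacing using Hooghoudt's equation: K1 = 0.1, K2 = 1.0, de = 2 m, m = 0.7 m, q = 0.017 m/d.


S^2 = 8*K2*de*m/q + 4*K1*m^2/q
S^2 = 8*1.0*2*0.7/0.017 + 4*0.1*0.7^2/0.017
S = sqrt(670.3529)

25.8912 m


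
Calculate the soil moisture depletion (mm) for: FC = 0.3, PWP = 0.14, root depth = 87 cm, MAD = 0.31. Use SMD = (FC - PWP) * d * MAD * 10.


SMD = (FC - PWP) * d * MAD * 10
SMD = (0.3 - 0.14) * 87 * 0.31 * 10
SMD = 0.1600 * 87 * 0.31 * 10

43.1520 mm


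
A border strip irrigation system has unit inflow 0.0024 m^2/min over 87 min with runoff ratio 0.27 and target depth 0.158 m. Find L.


L = q*t/((1+r)*Z)
L = 0.0024*87/((1+0.27)*0.158)
L = 0.2088/0.20066

1.0406 m


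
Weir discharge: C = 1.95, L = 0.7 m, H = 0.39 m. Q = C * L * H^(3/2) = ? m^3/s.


Q = C * L * H^(3/2) = 1.95 * 0.7 * 0.39^1.5 = 1.95 * 0.7 * 0.243555

0.3325 m^3/s


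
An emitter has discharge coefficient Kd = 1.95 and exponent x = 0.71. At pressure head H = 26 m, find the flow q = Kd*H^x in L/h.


q = Kd * H^x = 1.95 * 26^0.71 = 1.95 * 10.107205

19.7090 L/h


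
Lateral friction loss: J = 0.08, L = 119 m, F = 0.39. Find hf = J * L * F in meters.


hf = J * L * F = 0.08 * 119 * 0.39 = 3.7128 m

3.7128 m


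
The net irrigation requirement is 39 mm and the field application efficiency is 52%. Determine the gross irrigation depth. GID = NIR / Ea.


Ea = 52% = 0.52
GID = NIR / Ea = 39 / 0.52 = 75.0000 mm

75.0000 mm


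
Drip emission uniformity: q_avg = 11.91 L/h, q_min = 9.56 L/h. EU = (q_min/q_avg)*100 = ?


EU = (q_min/q_avg)*100 = (9.56/11.91)*100 = 80.2687%

80.2687 %


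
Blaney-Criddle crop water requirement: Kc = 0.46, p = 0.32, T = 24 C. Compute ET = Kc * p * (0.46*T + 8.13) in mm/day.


ET = Kc * p * (0.46*T + 8.13)
ET = 0.46 * 0.32 * (0.46*24 + 8.13)
ET = 0.46 * 0.32 * 19.1700

2.8218 mm/day


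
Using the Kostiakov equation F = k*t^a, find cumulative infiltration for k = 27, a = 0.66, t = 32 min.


F = k * t^a = 27 * 32^0.66
F = 27 * 9.849155

265.9272 mm


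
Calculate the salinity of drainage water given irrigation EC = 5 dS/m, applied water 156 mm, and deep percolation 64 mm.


EC_dw = EC_iw * D_iw / D_dw
EC_dw = 5 * 156 / 64
EC_dw = 780 / 64

12.1875 dS/m


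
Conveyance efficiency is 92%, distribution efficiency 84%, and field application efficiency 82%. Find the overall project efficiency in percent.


Ec = 0.92, Eb = 0.84, Ea = 0.82
E = 0.92 * 0.84 * 0.82 * 100 = 63.3696%

63.3696 %


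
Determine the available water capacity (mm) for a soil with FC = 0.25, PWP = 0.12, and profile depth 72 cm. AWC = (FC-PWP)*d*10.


AWC = (FC - PWP) * d * 10
AWC = (0.25 - 0.12) * 72 * 10
AWC = 0.1300 * 72 * 10

93.6000 mm


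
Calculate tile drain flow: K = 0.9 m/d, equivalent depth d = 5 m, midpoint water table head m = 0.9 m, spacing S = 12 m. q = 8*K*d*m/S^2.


q = 8*K*d*m/S^2
q = 8*0.9*5*0.9/12^2
q = 32.4000 / 144

0.2250 m/d


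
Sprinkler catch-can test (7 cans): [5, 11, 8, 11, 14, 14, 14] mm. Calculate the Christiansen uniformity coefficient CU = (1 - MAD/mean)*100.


mean = 11.000000 mm
MAD = 2.571429 mm
CU = (1 - 2.571429/11.000000)*100

76.6234 %


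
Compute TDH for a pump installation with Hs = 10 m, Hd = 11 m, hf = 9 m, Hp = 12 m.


TDH = Hs + Hd + hf + Hp = 10 + 11 + 9 + 12 = 42

42 m


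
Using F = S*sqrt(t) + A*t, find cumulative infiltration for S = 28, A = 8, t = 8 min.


F = S*sqrt(t) + A*t
F = 28*sqrt(8) + 8*8
F = 28*2.828427 + 64

143.1960 mm


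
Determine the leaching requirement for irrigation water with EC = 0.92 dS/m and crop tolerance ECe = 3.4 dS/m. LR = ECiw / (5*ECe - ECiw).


LR = ECiw / (5*ECe - ECiw)
LR = 0.92 / (5*3.4 - 0.92)
LR = 0.92 / 16.0800

0.0572


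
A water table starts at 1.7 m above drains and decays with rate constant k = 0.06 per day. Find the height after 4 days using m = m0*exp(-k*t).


m = m0 * exp(-k*t)
m = 1.7 * exp(-0.06 * 4)
m = 1.7 * exp(-0.2400)

1.3373 m


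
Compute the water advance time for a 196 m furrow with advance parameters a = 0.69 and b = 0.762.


t = (L/a)^(1/b)
t = (196/0.69)^(1/0.762)
t = 284.057971^(1/0.762)

1658.4188 min


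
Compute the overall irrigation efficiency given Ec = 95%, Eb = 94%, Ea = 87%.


Ec = 0.95, Eb = 0.94, Ea = 0.87
E = 0.95 * 0.94 * 0.87 * 100 = 77.6910%

77.6910 %


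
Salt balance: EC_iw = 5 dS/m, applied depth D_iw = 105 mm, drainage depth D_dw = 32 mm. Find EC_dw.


EC_dw = EC_iw * D_iw / D_dw
EC_dw = 5 * 105 / 32
EC_dw = 525 / 32

16.4062 dS/m


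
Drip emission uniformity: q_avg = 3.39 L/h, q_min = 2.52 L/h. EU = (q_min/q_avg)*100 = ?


EU = (q_min/q_avg)*100 = (2.52/3.39)*100 = 74.3363%

74.3363 %


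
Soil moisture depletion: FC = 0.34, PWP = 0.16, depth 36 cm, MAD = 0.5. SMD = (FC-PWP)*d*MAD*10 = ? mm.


SMD = (FC - PWP) * d * MAD * 10
SMD = (0.34 - 0.16) * 36 * 0.5 * 10
SMD = 0.1800 * 36 * 0.5 * 10

32.4000 mm


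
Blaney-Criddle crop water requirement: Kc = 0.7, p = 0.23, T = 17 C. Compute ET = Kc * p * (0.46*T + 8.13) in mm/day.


ET = Kc * p * (0.46*T + 8.13)
ET = 0.7 * 0.23 * (0.46*17 + 8.13)
ET = 0.7 * 0.23 * 15.9500

2.5680 mm/day


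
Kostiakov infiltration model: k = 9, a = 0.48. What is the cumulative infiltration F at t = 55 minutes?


F = k * t^a = 9 * 55^0.48
F = 9 * 6.845010

61.6051 mm


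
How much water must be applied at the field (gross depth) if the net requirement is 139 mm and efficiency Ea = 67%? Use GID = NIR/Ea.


Ea = 67% = 0.67
GID = NIR / Ea = 139 / 0.67 = 207.4627 mm

207.4627 mm


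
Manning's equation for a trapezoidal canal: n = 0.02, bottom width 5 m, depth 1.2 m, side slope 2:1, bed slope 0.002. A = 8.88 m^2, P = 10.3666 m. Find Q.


R = A/P = 8.88/10.3666 = 0.856597
Q = (1/0.02) * 8.88 * 0.856597^(2/3) * 0.002^0.5

17.9095 m^3/s


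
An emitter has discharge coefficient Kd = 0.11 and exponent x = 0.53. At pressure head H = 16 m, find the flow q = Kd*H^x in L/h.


q = Kd * H^x = 0.11 * 16^0.53 = 0.11 * 4.346939

0.4782 L/h


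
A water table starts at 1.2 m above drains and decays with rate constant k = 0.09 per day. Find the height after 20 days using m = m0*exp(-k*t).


m = m0 * exp(-k*t)
m = 1.2 * exp(-0.09 * 20)
m = 1.2 * exp(-1.8000)

0.1984 m


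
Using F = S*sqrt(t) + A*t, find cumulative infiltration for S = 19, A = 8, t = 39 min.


F = S*sqrt(t) + A*t
F = 19*sqrt(39) + 8*39
F = 19*6.244998 + 312

430.6550 mm


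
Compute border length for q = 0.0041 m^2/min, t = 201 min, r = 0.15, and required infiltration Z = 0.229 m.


L = q*t/((1+r)*Z)
L = 0.0041*201/((1+0.15)*0.229)
L = 0.8241/0.26335

3.1293 m


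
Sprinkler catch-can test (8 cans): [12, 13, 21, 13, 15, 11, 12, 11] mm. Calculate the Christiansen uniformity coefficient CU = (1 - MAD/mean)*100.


mean = 13.500000 mm
MAD = 2.250000 mm
CU = (1 - 2.250000/13.500000)*100

83.3333 %


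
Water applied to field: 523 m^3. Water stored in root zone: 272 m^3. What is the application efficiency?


Ea = V_root / V_field * 100 = 272 / 523 * 100 = 52.0076%

52.0076 %


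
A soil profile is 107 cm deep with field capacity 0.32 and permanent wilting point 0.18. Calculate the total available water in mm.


AWC = (FC - PWP) * d * 10
AWC = (0.32 - 0.18) * 107 * 10
AWC = 0.1400 * 107 * 10

149.8000 mm


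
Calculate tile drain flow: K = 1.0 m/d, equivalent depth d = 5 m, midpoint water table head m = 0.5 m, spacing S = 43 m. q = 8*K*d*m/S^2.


q = 8*K*d*m/S^2
q = 8*1.0*5*0.5/43^2
q = 20.0000 / 1849

0.0108 m/d


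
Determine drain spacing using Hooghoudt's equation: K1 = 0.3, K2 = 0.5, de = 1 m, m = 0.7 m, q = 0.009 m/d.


S^2 = 8*K2*de*m/q + 4*K1*m^2/q
S^2 = 8*0.5*1*0.7/0.009 + 4*0.3*0.7^2/0.009
S = sqrt(376.4444)

19.4022 m


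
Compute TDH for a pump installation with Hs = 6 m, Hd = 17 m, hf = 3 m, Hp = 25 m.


TDH = Hs + Hd + hf + Hp = 6 + 17 + 3 + 25 = 51

51 m


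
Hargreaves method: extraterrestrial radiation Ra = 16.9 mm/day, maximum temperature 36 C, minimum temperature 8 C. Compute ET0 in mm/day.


Tmean = (Tmax + Tmin)/2 = (36 + 8)/2 = 22.0
ET0 = 0.0023 * 16.9 * (22.0 + 17.8) * sqrt(36 - 8)
ET0 = 0.0023 * 16.9 * 39.8 * 5.291503

8.1861 mm/day


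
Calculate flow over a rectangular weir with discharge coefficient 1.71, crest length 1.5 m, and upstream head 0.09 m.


Q = C * L * H^(3/2) = 1.71 * 1.5 * 0.09^1.5 = 1.71 * 1.5 * 0.027000

0.0693 m^3/s


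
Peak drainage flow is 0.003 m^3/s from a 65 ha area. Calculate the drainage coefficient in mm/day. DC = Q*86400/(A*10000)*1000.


DC = Q * 86400 / (A * 10000) * 1000
DC = 0.003 * 86400 / (65 * 10000) * 1000
DC = 259200.0000 / 650000

0.3988 mm/day


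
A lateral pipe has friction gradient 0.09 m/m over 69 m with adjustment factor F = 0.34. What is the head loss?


hf = J * L * F = 0.09 * 69 * 0.34 = 2.1114 m

2.1114 m


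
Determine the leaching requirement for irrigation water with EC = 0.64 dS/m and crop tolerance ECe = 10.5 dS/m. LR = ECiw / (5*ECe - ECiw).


LR = ECiw / (5*ECe - ECiw)
LR = 0.64 / (5*10.5 - 0.64)
LR = 0.64 / 51.8600

0.0123


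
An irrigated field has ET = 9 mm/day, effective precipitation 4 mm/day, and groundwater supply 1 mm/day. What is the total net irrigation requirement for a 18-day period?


Daily deficit = ET - Pe - GW = 9 - 4 - 1 = 4 mm/day
NIR = 4 * 18 = 72 mm

72.0000 mm


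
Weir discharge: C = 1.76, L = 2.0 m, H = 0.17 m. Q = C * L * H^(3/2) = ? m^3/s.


Q = C * L * H^(3/2) = 1.76 * 2.0 * 0.17^1.5 = 1.76 * 2.0 * 0.070093

0.2467 m^3/s


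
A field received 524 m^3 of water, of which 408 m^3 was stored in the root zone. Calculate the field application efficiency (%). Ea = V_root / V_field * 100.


Ea = V_root / V_field * 100 = 408 / 524 * 100 = 77.8626%

77.8626 %


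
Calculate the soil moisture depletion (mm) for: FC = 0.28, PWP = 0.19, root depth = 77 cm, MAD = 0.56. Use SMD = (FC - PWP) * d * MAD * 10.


SMD = (FC - PWP) * d * MAD * 10
SMD = (0.28 - 0.19) * 77 * 0.56 * 10
SMD = 0.0900 * 77 * 0.56 * 10

38.8080 mm


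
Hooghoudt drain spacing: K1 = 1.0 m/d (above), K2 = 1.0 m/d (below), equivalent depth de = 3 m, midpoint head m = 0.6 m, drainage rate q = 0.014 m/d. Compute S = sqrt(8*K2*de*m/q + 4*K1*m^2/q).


S^2 = 8*K2*de*m/q + 4*K1*m^2/q
S^2 = 8*1.0*3*0.6/0.014 + 4*1.0*0.6^2/0.014
S = sqrt(1131.4286)

33.6367 m


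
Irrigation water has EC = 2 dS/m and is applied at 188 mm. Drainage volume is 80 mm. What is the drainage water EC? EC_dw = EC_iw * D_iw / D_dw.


EC_dw = EC_iw * D_iw / D_dw
EC_dw = 2 * 188 / 80
EC_dw = 376 / 80

4.7000 dS/m


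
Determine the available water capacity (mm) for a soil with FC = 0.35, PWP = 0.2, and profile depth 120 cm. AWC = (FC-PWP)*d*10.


AWC = (FC - PWP) * d * 10
AWC = (0.35 - 0.2) * 120 * 10
AWC = 0.1500 * 120 * 10

180.0000 mm


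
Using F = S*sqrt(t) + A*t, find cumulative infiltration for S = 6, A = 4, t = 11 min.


F = S*sqrt(t) + A*t
F = 6*sqrt(11) + 4*11
F = 6*3.316625 + 44

63.8997 mm


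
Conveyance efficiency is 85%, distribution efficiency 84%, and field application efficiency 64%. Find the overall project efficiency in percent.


Ec = 0.85, Eb = 0.84, Ea = 0.64
E = 0.85 * 0.84 * 0.64 * 100 = 45.6960%

45.6960 %


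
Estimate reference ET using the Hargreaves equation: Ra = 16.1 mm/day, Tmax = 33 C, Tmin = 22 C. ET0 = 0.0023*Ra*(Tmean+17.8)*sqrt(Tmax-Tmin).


Tmean = (Tmax + Tmin)/2 = (33 + 22)/2 = 27.5
ET0 = 0.0023 * 16.1 * (27.5 + 17.8) * sqrt(33 - 22)
ET0 = 0.0023 * 16.1 * 45.3 * 3.316625

5.5635 mm/day


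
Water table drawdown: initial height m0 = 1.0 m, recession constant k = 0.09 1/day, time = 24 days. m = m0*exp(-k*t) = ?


m = m0 * exp(-k*t)
m = 1.0 * exp(-0.09 * 24)
m = 1.0 * exp(-2.1600)

0.1153 m


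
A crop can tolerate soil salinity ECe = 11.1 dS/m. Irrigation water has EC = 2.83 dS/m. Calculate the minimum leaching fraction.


LR = ECiw / (5*ECe - ECiw)
LR = 2.83 / (5*11.1 - 2.83)
LR = 2.83 / 52.6700

0.0537


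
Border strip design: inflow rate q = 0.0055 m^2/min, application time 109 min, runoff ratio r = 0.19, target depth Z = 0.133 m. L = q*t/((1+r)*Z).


L = q*t/((1+r)*Z)
L = 0.0055*109/((1+0.19)*0.133)
L = 0.5995/0.15827

3.7878 m


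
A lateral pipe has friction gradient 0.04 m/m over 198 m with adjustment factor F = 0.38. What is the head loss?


hf = J * L * F = 0.04 * 198 * 0.38 = 3.0096 m

3.0096 m


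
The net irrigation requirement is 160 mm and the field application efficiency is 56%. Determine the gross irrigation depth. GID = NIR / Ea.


Ea = 56% = 0.56
GID = NIR / Ea = 160 / 0.56 = 285.7143 mm

285.7143 mm


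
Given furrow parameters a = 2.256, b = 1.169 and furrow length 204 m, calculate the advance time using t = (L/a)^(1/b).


t = (L/a)^(1/b)
t = (204/2.256)^(1/1.169)
t = 90.425532^(1/1.169)

47.1492 min


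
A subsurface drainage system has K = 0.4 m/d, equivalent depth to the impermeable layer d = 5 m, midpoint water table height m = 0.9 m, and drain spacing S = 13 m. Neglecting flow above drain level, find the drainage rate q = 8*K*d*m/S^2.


q = 8*K*d*m/S^2
q = 8*0.4*5*0.9/13^2
q = 14.4000 / 169

0.0852 m/d


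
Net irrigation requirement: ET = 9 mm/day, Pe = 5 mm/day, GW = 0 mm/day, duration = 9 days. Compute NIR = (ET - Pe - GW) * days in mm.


Daily deficit = ET - Pe - GW = 9 - 5 - 0 = 4 mm/day
NIR = 4 * 9 = 36 mm

36.0000 mm


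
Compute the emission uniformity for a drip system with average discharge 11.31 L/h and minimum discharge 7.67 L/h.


EU = (q_min/q_avg)*100 = (7.67/11.31)*100 = 67.8161%

67.8161 %


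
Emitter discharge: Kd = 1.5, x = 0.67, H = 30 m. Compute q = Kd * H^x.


q = Kd * H^x = 1.5 * 30^0.67 = 1.5 * 9.764977

14.6475 L/h


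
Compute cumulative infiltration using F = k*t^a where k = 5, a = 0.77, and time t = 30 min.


F = k * t^a = 5 * 30^0.77
F = 5 * 13.720924

68.6046 mm


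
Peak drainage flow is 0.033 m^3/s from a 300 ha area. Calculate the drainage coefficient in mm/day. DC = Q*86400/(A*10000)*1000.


DC = Q * 86400 / (A * 10000) * 1000
DC = 0.033 * 86400 / (300 * 10000) * 1000
DC = 2851200.0000 / 3000000

0.9504 mm/day


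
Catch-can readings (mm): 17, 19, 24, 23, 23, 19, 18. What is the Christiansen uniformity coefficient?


mean = 20.428571 mm
MAD = 2.489796 mm
CU = (1 - 2.489796/20.428571)*100

87.8122 %


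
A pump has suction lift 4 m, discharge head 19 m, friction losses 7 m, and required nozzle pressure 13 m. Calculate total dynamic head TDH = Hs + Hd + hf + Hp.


TDH = Hs + Hd + hf + Hp = 4 + 19 + 7 + 13 = 43

43 m


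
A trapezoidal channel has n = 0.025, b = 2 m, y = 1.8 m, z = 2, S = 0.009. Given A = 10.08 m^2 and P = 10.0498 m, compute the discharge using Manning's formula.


R = A/P = 10.08/10.0498 = 1.003005
Q = (1/0.025) * 10.08 * 1.003005^(2/3) * 0.009^0.5

38.3275 m^3/s


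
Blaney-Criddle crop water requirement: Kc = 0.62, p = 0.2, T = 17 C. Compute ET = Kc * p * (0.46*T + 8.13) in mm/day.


ET = Kc * p * (0.46*T + 8.13)
ET = 0.62 * 0.2 * (0.46*17 + 8.13)
ET = 0.62 * 0.2 * 15.9500

1.9778 mm/day


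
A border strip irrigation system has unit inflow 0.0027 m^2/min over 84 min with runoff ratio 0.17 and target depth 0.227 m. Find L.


L = q*t/((1+r)*Z)
L = 0.0027*84/((1+0.17)*0.227)
L = 0.2268/0.26559

0.8539 m


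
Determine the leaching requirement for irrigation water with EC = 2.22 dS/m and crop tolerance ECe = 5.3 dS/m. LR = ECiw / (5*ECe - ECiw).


LR = ECiw / (5*ECe - ECiw)
LR = 2.22 / (5*5.3 - 2.22)
LR = 2.22 / 24.2800

0.0914


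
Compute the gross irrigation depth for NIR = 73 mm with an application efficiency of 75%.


Ea = 75% = 0.75
GID = NIR / Ea = 73 / 0.75 = 97.3333 mm

97.3333 mm


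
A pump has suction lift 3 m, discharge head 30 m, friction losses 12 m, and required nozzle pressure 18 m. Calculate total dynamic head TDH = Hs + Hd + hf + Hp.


TDH = Hs + Hd + hf + Hp = 3 + 30 + 12 + 18 = 63

63 m


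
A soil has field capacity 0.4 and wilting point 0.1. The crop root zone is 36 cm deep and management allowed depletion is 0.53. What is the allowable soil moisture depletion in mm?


SMD = (FC - PWP) * d * MAD * 10
SMD = (0.4 - 0.1) * 36 * 0.53 * 10
SMD = 0.3000 * 36 * 0.53 * 10

57.2400 mm


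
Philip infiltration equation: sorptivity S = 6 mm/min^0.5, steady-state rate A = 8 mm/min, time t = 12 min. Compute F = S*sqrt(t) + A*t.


F = S*sqrt(t) + A*t
F = 6*sqrt(12) + 8*12
F = 6*3.464102 + 96

116.7846 mm


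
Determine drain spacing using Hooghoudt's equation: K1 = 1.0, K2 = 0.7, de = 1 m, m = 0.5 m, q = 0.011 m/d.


S^2 = 8*K2*de*m/q + 4*K1*m^2/q
S^2 = 8*0.7*1*0.5/0.011 + 4*1.0*0.5^2/0.011
S = sqrt(345.4545)

18.5864 m


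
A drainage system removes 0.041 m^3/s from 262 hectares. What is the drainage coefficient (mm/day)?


DC = Q * 86400 / (A * 10000) * 1000
DC = 0.041 * 86400 / (262 * 10000) * 1000
DC = 3542400.0000 / 2620000

1.3521 mm/day


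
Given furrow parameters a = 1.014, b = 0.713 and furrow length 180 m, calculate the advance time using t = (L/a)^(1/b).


t = (L/a)^(1/b)
t = (180/1.014)^(1/0.713)
t = 177.514793^(1/0.713)

1427.6004 min


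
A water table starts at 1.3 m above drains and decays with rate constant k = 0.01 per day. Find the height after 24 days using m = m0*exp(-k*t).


m = m0 * exp(-k*t)
m = 1.3 * exp(-0.01 * 24)
m = 1.3 * exp(-0.2400)

1.0226 m


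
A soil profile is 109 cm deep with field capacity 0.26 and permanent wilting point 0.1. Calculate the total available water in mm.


AWC = (FC - PWP) * d * 10
AWC = (0.26 - 0.1) * 109 * 10
AWC = 0.1600 * 109 * 10

174.4000 mm


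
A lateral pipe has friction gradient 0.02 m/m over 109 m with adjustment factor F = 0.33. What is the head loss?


hf = J * L * F = 0.02 * 109 * 0.33 = 0.7194 m

0.7194 m


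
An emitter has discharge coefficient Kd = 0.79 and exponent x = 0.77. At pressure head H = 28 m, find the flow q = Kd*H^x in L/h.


q = Kd * H^x = 0.79 * 28^0.77 = 0.79 * 13.011030

10.2787 L/h


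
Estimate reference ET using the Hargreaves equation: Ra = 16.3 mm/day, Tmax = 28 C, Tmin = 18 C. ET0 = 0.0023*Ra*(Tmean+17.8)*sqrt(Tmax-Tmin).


Tmean = (Tmax + Tmin)/2 = (28 + 18)/2 = 23.0
ET0 = 0.0023 * 16.3 * (23.0 + 17.8) * sqrt(28 - 18)
ET0 = 0.0023 * 16.3 * 40.8 * 3.162278

4.8370 mm/day


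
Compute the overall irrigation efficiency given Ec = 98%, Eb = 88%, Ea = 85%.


Ec = 0.98, Eb = 0.88, Ea = 0.85
E = 0.98 * 0.88 * 0.85 * 100 = 73.3040%

73.3040 %


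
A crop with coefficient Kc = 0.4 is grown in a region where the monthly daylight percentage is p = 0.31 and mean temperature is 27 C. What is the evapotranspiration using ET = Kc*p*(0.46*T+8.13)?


ET = Kc * p * (0.46*T + 8.13)
ET = 0.4 * 0.31 * (0.46*27 + 8.13)
ET = 0.4 * 0.31 * 20.5500

2.5482 mm/day


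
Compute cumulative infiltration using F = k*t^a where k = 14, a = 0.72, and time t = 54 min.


F = k * t^a = 14 * 54^0.72
F = 14 * 17.673538

247.4295 mm


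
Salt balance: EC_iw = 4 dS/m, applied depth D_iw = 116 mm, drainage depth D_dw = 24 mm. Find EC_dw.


EC_dw = EC_iw * D_iw / D_dw
EC_dw = 4 * 116 / 24
EC_dw = 464 / 24

19.3333 dS/m


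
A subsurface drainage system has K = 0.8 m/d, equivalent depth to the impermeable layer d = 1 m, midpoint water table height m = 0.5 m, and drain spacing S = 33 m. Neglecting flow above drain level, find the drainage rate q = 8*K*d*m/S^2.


q = 8*K*d*m/S^2
q = 8*0.8*1*0.5/33^2
q = 3.2000 / 1089

0.0029 m/d


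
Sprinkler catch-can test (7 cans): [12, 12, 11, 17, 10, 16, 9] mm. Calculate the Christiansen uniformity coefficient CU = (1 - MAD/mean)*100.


mean = 12.428571 mm
MAD = 2.326531 mm
CU = (1 - 2.326531/12.428571)*100

81.2808 %


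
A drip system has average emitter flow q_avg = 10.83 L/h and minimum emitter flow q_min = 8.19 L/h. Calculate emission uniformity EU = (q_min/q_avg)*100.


EU = (q_min/q_avg)*100 = (8.19/10.83)*100 = 75.6233%

75.6233 %


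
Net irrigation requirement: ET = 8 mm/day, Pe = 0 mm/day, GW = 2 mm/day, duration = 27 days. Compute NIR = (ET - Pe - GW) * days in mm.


Daily deficit = ET - Pe - GW = 8 - 0 - 2 = 6 mm/day
NIR = 6 * 27 = 162 mm

162.0000 mm


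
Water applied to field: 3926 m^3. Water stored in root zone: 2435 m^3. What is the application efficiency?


Ea = V_root / V_field * 100 = 2435 / 3926 * 100 = 62.0224%

62.0224 %


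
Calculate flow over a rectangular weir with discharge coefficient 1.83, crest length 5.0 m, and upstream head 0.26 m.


Q = C * L * H^(3/2) = 1.83 * 5.0 * 0.26^1.5 = 1.83 * 5.0 * 0.132575

1.2131 m^3/s


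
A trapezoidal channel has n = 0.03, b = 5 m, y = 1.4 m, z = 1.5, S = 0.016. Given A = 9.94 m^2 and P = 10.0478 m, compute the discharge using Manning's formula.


R = A/P = 9.94/10.0478 = 0.989271
Q = (1/0.03) * 9.94 * 0.989271^(2/3) * 0.016^0.5

41.6104 m^3/s


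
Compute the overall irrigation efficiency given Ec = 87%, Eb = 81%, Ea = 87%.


Ec = 0.87, Eb = 0.81, Ea = 0.87
E = 0.87 * 0.81 * 0.87 * 100 = 61.3089%

61.3089 %


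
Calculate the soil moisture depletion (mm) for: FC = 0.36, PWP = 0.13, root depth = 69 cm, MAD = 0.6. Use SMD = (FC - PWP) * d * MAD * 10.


SMD = (FC - PWP) * d * MAD * 10
SMD = (0.36 - 0.13) * 69 * 0.6 * 10
SMD = 0.2300 * 69 * 0.6 * 10

95.2200 mm


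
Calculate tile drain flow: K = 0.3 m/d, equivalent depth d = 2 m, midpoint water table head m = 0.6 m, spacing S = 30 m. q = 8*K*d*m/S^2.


q = 8*K*d*m/S^2
q = 8*0.3*2*0.6/30^2
q = 2.8800 / 900

0.0032 m/d


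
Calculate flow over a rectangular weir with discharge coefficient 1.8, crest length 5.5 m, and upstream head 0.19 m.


Q = C * L * H^(3/2) = 1.8 * 5.5 * 0.19^1.5 = 1.8 * 5.5 * 0.082819

0.8199 m^3/s


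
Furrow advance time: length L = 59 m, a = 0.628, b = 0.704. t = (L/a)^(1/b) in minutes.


t = (L/a)^(1/b)
t = (59/0.628)^(1/0.704)
t = 93.949045^(1/0.704)

634.4595 min


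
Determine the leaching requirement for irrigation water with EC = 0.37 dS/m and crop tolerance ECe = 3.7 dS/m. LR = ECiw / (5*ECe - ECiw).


LR = ECiw / (5*ECe - ECiw)
LR = 0.37 / (5*3.7 - 0.37)
LR = 0.37 / 18.1300

0.0204


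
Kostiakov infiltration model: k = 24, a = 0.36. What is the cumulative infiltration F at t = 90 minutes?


F = k * t^a = 24 * 90^0.36
F = 24 * 5.052744

121.2659 mm


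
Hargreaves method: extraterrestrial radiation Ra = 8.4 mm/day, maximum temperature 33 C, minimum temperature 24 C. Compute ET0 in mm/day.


Tmean = (Tmax + Tmin)/2 = (33 + 24)/2 = 28.5
ET0 = 0.0023 * 8.4 * (28.5 + 17.8) * sqrt(33 - 24)
ET0 = 0.0023 * 8.4 * 46.3 * 3.000000

2.6835 mm/day


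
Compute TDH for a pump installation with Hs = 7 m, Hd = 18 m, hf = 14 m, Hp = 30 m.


TDH = Hs + Hd + hf + Hp = 7 + 18 + 14 + 30 = 69

69 m


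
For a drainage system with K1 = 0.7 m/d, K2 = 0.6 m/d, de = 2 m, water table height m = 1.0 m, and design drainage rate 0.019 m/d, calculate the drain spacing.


S^2 = 8*K2*de*m/q + 4*K1*m^2/q
S^2 = 8*0.6*2*1.0/0.019 + 4*0.7*1.0^2/0.019
S = sqrt(652.6316)

25.5467 m


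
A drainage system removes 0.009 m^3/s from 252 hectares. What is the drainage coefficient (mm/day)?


DC = Q * 86400 / (A * 10000) * 1000
DC = 0.009 * 86400 / (252 * 10000) * 1000
DC = 777600.0000 / 2520000

0.3086 mm/day


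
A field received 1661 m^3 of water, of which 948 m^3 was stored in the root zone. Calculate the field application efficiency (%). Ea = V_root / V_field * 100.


Ea = V_root / V_field * 100 = 948 / 1661 * 100 = 57.0741%

57.0741 %


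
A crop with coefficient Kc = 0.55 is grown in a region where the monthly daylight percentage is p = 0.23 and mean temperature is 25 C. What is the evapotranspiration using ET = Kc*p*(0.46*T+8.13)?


ET = Kc * p * (0.46*T + 8.13)
ET = 0.55 * 0.23 * (0.46*25 + 8.13)
ET = 0.55 * 0.23 * 19.6300

2.4832 mm/day


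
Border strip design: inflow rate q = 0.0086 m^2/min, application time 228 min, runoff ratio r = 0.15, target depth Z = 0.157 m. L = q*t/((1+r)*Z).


L = q*t/((1+r)*Z)
L = 0.0086*228/((1+0.15)*0.157)
L = 1.9608/0.18055

10.8601 m


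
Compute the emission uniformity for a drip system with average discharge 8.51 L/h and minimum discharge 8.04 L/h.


EU = (q_min/q_avg)*100 = (8.04/8.51)*100 = 94.4771%

94.4771 %


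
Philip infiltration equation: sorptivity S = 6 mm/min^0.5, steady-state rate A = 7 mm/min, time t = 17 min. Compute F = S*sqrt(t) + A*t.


F = S*sqrt(t) + A*t
F = 6*sqrt(17) + 7*17
F = 6*4.123106 + 119

143.7386 mm


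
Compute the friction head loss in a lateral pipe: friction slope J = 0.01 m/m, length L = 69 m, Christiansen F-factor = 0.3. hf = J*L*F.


hf = J * L * F = 0.01 * 69 * 0.3 = 0.2070 m

0.2070 m


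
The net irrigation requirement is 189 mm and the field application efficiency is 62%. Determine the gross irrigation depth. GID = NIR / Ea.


Ea = 62% = 0.62
GID = NIR / Ea = 189 / 0.62 = 304.8387 mm

304.8387 mm


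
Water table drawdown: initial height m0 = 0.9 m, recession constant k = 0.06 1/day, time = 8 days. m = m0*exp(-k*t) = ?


m = m0 * exp(-k*t)
m = 0.9 * exp(-0.06 * 8)
m = 0.9 * exp(-0.4800)

0.5569 m


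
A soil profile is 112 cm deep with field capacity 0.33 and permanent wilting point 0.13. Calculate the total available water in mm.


AWC = (FC - PWP) * d * 10
AWC = (0.33 - 0.13) * 112 * 10
AWC = 0.2000 * 112 * 10

224.0000 mm


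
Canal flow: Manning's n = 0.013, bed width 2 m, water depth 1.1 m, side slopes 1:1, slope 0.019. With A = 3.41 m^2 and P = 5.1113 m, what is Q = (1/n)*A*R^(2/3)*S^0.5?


R = A/P = 3.41/5.1113 = 0.667149
Q = (1/0.013) * 3.41 * 0.667149^(2/3) * 0.019^0.5

27.6060 m^3/s
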